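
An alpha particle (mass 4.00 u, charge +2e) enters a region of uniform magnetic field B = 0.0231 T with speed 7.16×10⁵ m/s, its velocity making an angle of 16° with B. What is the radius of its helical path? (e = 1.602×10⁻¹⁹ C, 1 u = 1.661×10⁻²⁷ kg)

r ≈ 0.177 m

v⊥ = v sinθ = 7.16×10⁵·sin16° ≈ 1.974×10⁵ m/s.
r = m v⊥/(|q|B) = (6.644×10⁻²⁷)(1.974×10⁵)/((3.204×10⁻¹⁹)(0.0231)) ≈ 0.177 m.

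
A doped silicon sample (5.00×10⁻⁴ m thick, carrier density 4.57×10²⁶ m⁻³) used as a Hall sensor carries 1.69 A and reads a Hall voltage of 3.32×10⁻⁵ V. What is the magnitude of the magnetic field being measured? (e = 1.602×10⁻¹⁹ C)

From V_H = IB/(n e t), B = V_H n e t / I.
B = (3.32×10⁻⁵)(4.57×10²⁶)(1.602×10⁻¹⁹)(5.00×10⁻⁴)/1.69 ≈ 0.719 T.

B ≈ 0.719 T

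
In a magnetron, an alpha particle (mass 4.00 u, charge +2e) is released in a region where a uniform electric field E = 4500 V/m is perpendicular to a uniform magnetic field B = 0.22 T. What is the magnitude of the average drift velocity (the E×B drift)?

v_d ≈ 2.0×10⁴ m/s

In crossed fields the guiding centre drifts at v_d = |E×B|/B² = E/B, independent of charge and mass.
v_d = 4500/0.22 = 2.0×10⁴ m/s.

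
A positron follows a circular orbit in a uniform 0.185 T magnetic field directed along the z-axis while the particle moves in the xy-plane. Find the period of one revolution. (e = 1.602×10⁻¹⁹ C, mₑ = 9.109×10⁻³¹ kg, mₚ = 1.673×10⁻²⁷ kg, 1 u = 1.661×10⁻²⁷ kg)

The cyclotron period depends only on m, q, B: T = 2πm/(|q|B).
T = 2π(9.109×10⁻³¹)/((1.602×10⁻¹⁹)(0.185)) ≈ 1.93×10⁻¹⁰ s.

T ≈ 1.93×10⁻¹⁰ s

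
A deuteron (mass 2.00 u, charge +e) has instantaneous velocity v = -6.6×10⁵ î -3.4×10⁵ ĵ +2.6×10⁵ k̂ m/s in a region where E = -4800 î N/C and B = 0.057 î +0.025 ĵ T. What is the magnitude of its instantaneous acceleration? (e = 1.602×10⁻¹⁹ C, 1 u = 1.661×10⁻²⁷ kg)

|a| ≈ 9.09×10¹¹ m/s²

v×B = (-6500, 1.48×10⁴, 2880) N/C.
E + v×B = (-1.13×10⁴, 1.48×10⁴, 2880) N/C.
F = q(E + v×B) = (1.602×10⁻¹⁹ C)·(-1.13×10⁴, 1.48×10⁴, 2880) = (-1.81×10⁻¹⁵, 2.37×10⁻¹⁵, 4.61×10⁻¹⁶) N.
|a| = |F|/m = 3.021×10⁻¹⁵/3.322×10⁻²⁷ ≈ 9.09×10¹¹ m/s².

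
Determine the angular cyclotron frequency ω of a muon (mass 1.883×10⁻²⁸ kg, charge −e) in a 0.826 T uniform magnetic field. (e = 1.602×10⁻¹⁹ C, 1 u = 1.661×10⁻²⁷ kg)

ω = |q|B/m.
ω = (1.602×10⁻¹⁹)(0.826)/1.883×10⁻²⁸ ≈ 7.03×10⁸ rad/s.

ω ≈ 7.03×10⁸ rad/s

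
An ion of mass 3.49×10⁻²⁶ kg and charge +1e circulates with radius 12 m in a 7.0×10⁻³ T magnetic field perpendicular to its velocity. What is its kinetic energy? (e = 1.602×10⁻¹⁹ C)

KE ≈ 1.6×10⁴ eV

v = |q|Br/m, then KE = ½mv² = (qBr)²/(2m).
v = (1.602×10⁻¹⁹)(7.0×10⁻³)(12)/3.49×10⁻²⁶ ≈ 3.856×10⁵ m/s.
KE = ½(3.49×10⁻²⁶)(3.856×10⁵)² ≈ 2.6×10⁻¹⁵ J = 1.6×10⁴ eV.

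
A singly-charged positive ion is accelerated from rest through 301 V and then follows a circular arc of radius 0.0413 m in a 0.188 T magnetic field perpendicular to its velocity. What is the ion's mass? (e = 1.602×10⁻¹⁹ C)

Combine |q|V = ½mv² and r = mv/(|q|B): eliminate v to get m = qB²r²/(2V).
m = (1.602×10⁻¹⁹)(0.188)²(0.0413)²/(2·301) ≈ 1.60×10⁻²⁶ kg.

m ≈ 1.60×10⁻²⁶ kg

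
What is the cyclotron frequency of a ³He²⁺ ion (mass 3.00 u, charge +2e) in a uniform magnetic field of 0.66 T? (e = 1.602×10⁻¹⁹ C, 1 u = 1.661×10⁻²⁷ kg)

f ≈ 6.8×10⁶ Hz

f = |q|B/(2πm).
f = (3.204×10⁻¹⁹)(0.66)/(2π·4.983×10⁻²⁷) ≈ 6.8×10⁶ Hz.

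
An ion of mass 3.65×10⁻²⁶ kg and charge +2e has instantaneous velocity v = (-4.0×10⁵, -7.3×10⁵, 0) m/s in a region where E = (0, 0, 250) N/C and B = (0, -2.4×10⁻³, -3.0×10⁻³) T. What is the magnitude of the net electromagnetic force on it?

|F| ≈ 8.89×10⁻¹⁶ N

v×B = (2190, -1200, 960) N/C.
E + v×B = (2190, -1200, 1210) N/C.
F = q(E + v×B) = (3.204×10⁻¹⁹ C)·(2190, -1200, 1210) = (7.02×10⁻¹⁶, -3.84×10⁻¹⁶, 3.88×10⁻¹⁶) N.
|F| = 8.89×10⁻¹⁶ N.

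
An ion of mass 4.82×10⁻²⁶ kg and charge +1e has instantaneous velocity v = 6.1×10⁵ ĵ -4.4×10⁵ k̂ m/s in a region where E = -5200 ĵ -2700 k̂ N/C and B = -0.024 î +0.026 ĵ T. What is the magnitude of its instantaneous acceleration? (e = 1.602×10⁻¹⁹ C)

v×B = (1.14×10⁴, 1.06×10⁴, 1.46×10⁴) N/C.
E + v×B = (1.14×10⁴, 5360, 1.19×10⁴) N/C.
F = q(E + v×B) = (1.602×10⁻¹⁹ C)·(1.14×10⁴, 5360, 1.19×10⁴) = (1.83×10⁻¹⁵, 8.59×10⁻¹⁶, 1.91×10⁻¹⁵) N.
|a| = |F|/m = 2.785×10⁻¹⁵/4.82×10⁻²⁶ ≈ 5.78×10¹⁰ m/s².

|a| ≈ 5.78×10¹⁰ m/s²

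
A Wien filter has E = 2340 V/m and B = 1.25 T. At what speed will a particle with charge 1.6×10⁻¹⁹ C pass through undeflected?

v = 1870 m/s

Zero net Lorentz force requires |qE| = |q v×B|, i.e. E = vB.
v = E/B = 2340/1.25 = 1870 m/s.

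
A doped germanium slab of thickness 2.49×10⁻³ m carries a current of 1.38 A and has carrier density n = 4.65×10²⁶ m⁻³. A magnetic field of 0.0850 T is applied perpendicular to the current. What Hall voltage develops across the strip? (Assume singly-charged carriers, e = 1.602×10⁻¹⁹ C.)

V_H = IB/(n e t).
V_H = (1.38)(0.0850)/((4.65×10²⁶)(1.602×10⁻¹⁹)(2.49×10⁻³)) ≈ 6.32×10⁻⁷ V.

V_H ≈ 6.32×10⁻⁷ V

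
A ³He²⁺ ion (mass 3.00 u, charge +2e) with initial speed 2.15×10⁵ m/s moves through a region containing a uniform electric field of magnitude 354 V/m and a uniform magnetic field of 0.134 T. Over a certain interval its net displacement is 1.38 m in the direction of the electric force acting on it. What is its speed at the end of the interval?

v_f ≈ 3.30×10⁵ m/s

B does no work; ΔKE = |q|E d.
½mv_f² = ½mv₀² + |q|Ed = ½(4.983×10⁻²⁷)(2.15×10⁵)² + (3.204×10⁻¹⁹)(354)(1.38) ≈ 1.152×10⁻¹⁶ J + 1.565×10⁻¹⁶ J ≈ 2.717×10⁻¹⁶ J.
v_f = √(2·2.717×10⁻¹⁶/4.983×10⁻²⁷) ≈ 3.30×10⁵ m/s.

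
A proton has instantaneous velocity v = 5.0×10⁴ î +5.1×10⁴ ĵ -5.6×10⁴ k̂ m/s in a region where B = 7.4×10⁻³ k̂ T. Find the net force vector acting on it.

v×B = (377, -370, 0) N/C.
F = q v×B = (1.602×10⁻¹⁹ C)·(377, -370, 0) = (6.05×10⁻¹⁷, -5.93×10⁻¹⁷, 0) N.

F ≈ (6.05×10⁻¹⁷, -5.93×10⁻¹⁷, 0) N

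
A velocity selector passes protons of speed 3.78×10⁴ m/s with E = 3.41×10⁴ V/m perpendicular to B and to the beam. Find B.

Balance of forces in the selector: qE = qvB ⇒ B = E/v.
B = 3.41×10⁴/3.78×10⁴ = 0.902 T.

B = 0.902 T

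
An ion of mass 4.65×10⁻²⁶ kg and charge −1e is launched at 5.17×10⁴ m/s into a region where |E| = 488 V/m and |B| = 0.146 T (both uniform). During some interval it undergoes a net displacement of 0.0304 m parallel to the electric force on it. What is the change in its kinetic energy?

ΔKE ≈ 2.38×10⁻¹⁸ J

The magnetic force is always ⟂ v and does no work; only the electric force changes KE.
ΔKE = F_E · d = |q|E d = (1.602×10⁻¹⁹)(488)(0.0304) ≈ 2.38×10⁻¹⁸ J.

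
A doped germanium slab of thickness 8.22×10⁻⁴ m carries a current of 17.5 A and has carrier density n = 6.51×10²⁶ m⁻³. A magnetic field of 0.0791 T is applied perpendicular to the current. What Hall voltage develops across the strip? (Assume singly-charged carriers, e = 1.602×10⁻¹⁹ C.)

V_H ≈ 1.61×10⁻⁵ V

V_H = IB/(n e t).
V_H = (17.5)(0.0791)/((6.51×10²⁶)(1.602×10⁻¹⁹)(8.22×10⁻⁴)) ≈ 1.61×10⁻⁵ V.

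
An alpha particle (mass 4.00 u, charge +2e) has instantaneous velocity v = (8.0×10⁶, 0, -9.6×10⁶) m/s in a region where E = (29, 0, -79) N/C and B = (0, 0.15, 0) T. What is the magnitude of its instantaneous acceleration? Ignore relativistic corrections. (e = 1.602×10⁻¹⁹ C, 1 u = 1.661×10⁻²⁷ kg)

|a| ≈ 9.04×10¹³ m/s²

v×B = (1.44×10⁶, 0, 1.20×10⁶) N/C.
E + v×B = (1.44×10⁶, 0, 1.20×10⁶) N/C.
F = q(E + v×B) = (3.204×10⁻¹⁹ C)·(1.44×10⁶, 0, 1.20×10⁶) = (4.61×10⁻¹³, 0, 3.84×10⁻¹³) N.
|a| = |F|/m = 6.006×10⁻¹³/6.644×10⁻²⁷ ≈ 9.04×10¹³ m/s².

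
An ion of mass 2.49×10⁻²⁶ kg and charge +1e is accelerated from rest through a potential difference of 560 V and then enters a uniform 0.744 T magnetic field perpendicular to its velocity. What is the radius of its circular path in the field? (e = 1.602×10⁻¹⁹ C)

r ≈ 0.0177 m

Acceleration: |q|V = ½mv² ⇒ v = √(2|q|V/m) = √(2·1.602×10⁻¹⁹·560/2.49×10⁻²⁶) ≈ 8.489×10⁴ m/s.
In the field: r = mv/(|q|B) = (2.49×10⁻²⁶)(8.489×10⁴)/((1.602×10⁻¹⁹)(0.744)) ≈ 0.0177 m.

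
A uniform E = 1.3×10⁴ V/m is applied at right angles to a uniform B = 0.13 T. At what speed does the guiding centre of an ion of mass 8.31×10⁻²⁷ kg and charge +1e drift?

The E×B drift speed is v_d = E/B.
v_d = 1.3×10⁴/0.13 = 1.0×10⁵ m/s.

v_d ≈ 1.0×10⁵ m/s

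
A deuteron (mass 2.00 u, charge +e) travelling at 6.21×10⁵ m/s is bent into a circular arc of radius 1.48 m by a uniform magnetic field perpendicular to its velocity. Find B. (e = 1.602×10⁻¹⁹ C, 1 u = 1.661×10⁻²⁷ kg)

B ≈ 8.70×10⁻³ T

From |q|vB = mv²/r, B = mv/(|q|r).
B = (3.322×10⁻²⁷)(6.21×10⁵)/((1.602×10⁻¹⁹)(1.48)) ≈ 8.70×10⁻³ T.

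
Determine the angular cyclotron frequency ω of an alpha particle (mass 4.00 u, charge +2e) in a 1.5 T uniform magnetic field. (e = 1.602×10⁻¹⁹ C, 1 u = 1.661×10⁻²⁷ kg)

ω ≈ 7.2×10⁷ rad/s

ω = |q|B/m.
ω = (3.204×10⁻¹⁹)(1.5)/6.644×10⁻²⁷ ≈ 7.2×10⁷ rad/s.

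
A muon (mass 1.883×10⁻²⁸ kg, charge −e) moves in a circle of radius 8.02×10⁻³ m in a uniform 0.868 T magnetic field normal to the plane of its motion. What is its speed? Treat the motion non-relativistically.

v ≈ 5.92×10⁶ m/s

From |q|vB = mv²/r, v = |q|Br/m.
v = (1.602×10⁻¹⁹)(0.868)(8.02×10⁻³)/1.883×10⁻²⁸ ≈ 5.92×10⁶ m/s.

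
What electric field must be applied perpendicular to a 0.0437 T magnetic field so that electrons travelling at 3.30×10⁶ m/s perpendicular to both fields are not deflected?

For straight-line motion qE = qvB, so E = vB.
E = 3.30×10⁶ × 0.0437 = 1.44×10⁵ V/m.

E = 1.44×10⁵ V/m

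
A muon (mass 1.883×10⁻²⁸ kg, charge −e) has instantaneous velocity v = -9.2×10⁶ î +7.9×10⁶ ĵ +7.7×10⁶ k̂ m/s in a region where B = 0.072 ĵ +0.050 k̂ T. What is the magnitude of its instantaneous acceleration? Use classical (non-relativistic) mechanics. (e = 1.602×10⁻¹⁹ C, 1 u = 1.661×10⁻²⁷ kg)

|a| ≈ 6.99×10¹⁴ m/s²

v×B = (-1.59×10⁵, 4.60×10⁵, -6.62×10⁵) N/C.
F = q v×B = (−1.602×10⁻¹⁹ C)·(-1.59×10⁵, 4.60×10⁵, -6.62×10⁵) = (2.55×10⁻¹⁴, -7.37×10⁻¹⁴, 1.06×10⁻¹³) N.
|a| = |F|/m = 1.317×10⁻¹³/1.883×10⁻²⁸ ≈ 6.99×10¹⁴ m/s².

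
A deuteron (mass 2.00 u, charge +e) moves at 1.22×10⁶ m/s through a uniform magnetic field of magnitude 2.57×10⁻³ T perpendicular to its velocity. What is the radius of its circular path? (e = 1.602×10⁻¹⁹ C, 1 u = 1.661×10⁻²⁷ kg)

The magnetic force provides the centripetal force: |q|vB = mv²/r.
r = mv/(|q|B) = (3.322×10⁻²⁷)(1.22×10⁶)/((1.602×10⁻¹⁹)(2.57×10⁻³)) ≈ 9.84 m.

r ≈ 9.84 m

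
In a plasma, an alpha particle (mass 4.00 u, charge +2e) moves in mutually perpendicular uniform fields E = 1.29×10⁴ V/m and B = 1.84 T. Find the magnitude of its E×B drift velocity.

v_d ≈ 7010 m/s

The E×B drift speed is v_d = E/B.
v_d = 1.29×10⁴/1.84 = 7010 m/s.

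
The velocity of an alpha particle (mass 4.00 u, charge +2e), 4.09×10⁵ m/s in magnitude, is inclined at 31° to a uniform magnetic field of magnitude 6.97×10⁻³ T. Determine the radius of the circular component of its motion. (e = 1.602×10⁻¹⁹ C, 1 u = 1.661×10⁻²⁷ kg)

v⊥ = v sinθ = 4.09×10⁵·sin31° ≈ 2.107×10⁵ m/s.
r = m v⊥/(|q|B) = (6.644×10⁻²⁷)(2.107×10⁵)/((3.204×10⁻¹⁹)(6.97×10⁻³)) ≈ 0.627 m.

r ≈ 0.627 m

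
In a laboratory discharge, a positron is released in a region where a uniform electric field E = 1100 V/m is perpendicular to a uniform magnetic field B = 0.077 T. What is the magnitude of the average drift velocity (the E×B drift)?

In crossed fields the guiding centre drifts at v_d = |E×B|/B² = E/B, independent of charge and mass.
v_d = 1100/0.077 = 1.4×10⁴ m/s.

v_d ≈ 1.4×10⁴ m/s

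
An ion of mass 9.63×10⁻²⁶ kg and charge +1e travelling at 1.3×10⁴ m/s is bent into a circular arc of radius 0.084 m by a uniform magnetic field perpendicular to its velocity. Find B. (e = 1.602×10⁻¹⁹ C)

B ≈ 0.093 T

From |q|vB = mv²/r, B = mv/(|q|r).
B = (9.63×10⁻²⁶)(1.3×10⁴)/((1.602×10⁻¹⁹)(0.084)) ≈ 0.093 T.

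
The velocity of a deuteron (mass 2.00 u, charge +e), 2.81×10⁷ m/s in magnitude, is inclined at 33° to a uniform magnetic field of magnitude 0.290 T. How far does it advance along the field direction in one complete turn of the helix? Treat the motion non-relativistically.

p ≈ 10.6 m

v∥ = v cosθ = 2.81×10⁷·cos33° ≈ 2.357×10⁷ m/s.
T = 2πm/(|q|B) = 2π(3.322×10⁻²⁷)/((1.602×10⁻¹⁹)(0.290)) ≈ 4.493×10⁻⁷ s.
pitch = v∥ T = (2.357×10⁷)(4.493×10⁻⁷) ≈ 10.6 m.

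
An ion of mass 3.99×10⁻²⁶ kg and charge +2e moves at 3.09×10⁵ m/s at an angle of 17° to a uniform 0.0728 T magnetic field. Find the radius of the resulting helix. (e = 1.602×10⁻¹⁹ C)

v⊥ = v sinθ = 3.09×10⁵·sin17° ≈ 9.034×10⁴ m/s.
r = m v⊥/(|q|B) = (3.99×10⁻²⁶)(9.034×10⁴)/((3.204×10⁻¹⁹)(0.0728)) ≈ 0.155 m.

r ≈ 0.155 m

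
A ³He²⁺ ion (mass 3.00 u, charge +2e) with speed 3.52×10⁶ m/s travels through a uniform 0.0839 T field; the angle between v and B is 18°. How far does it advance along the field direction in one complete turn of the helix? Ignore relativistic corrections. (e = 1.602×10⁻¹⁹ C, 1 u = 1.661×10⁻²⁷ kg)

p ≈ 3.90 m

v∥ = v cosθ = 3.52×10⁶·cos18° ≈ 3.348×10⁶ m/s.
T = 2πm/(|q|B) = 2π(4.983×10⁻²⁷)/((3.204×10⁻¹⁹)(0.0839)) ≈ 1.165×10⁻⁶ s.
pitch = v∥ T = (3.348×10⁶)(1.165×10⁻⁶) ≈ 3.90 m.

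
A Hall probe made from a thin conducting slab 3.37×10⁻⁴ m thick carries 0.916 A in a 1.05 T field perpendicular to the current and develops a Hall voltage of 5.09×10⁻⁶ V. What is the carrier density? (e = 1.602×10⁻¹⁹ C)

n ≈ 3.50×10²⁷ m⁻³

From V_H = IB/(n e t), n = IB/(V_H e t).
n = (0.916)(1.05)/((5.09×10⁻⁶)(1.602×10⁻¹⁹)(3.37×10⁻⁴)) ≈ 3.50×10²⁷ m⁻³.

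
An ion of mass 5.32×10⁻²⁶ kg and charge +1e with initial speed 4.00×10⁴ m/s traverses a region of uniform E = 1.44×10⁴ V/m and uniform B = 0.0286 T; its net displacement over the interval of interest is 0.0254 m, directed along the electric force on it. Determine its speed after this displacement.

v_f ≈ 6.17×10⁴ m/s

B does no work; ΔKE = |q|E d.
½mv_f² = ½mv₀² + |q|Ed = ½(5.32×10⁻²⁶)(4.00×10⁴)² + (1.602×10⁻¹⁹)(1.44×10⁴)(0.0254) ≈ 4.256×10⁻¹⁷ J + 5.859×10⁻¹⁷ J ≈ 1.012×10⁻¹⁶ J.
v_f = √(2·1.012×10⁻¹⁶/5.32×10⁻²⁶) ≈ 6.17×10⁴ m/s.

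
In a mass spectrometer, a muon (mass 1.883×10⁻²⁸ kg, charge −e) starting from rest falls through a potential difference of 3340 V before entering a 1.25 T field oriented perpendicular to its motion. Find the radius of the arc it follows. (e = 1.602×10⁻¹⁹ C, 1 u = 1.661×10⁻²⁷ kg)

Acceleration: |q|V = ½mv² ⇒ v = √(2|q|V/m) = √(2·1.602×10⁻¹⁹·3340/1.883×10⁻²⁸) ≈ 2.384×10⁶ m/s.
In the field: r = mv/(|q|B) = (1.883×10⁻²⁸)(2.384×10⁶)/((1.602×10⁻¹⁹)(1.25)) ≈ 2.24×10⁻³ m.

r ≈ 2.24×10⁻³ m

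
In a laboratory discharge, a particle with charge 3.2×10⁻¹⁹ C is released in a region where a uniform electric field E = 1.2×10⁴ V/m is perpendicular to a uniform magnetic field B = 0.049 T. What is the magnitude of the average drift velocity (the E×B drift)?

The E×B drift speed is v_d = E/B.
v_d = 1.2×10⁴/0.049 = 2.4×10⁵ m/s.

v_d ≈ 2.4×10⁵ m/s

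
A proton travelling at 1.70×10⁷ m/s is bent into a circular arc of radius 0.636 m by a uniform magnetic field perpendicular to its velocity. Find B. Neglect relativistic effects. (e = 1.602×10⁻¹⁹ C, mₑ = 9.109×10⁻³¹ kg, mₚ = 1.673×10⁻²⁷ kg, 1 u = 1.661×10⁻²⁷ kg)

From |q|vB = mv²/r, B = mv/(|q|r).
B = (1.673×10⁻²⁷)(1.70×10⁷)/((1.602×10⁻¹⁹)(0.636)) ≈ 0.279 T.

B ≈ 0.279 T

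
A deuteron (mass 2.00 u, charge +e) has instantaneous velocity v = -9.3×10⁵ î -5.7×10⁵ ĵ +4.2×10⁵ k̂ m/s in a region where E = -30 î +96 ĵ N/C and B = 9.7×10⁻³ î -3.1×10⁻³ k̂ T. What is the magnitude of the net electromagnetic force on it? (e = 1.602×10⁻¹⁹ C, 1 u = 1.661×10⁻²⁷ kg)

v×B = (1770, 1190, 5530) N/C.
E + v×B = (1740, 1290, 5530) N/C.
F = q(E + v×B) = (1.602×10⁻¹⁹ C)·(1740, 1290, 5530) = (2.78×10⁻¹⁶, 2.06×10⁻¹⁶, 8.86×10⁻¹⁶) N.
|F| = 9.51×10⁻¹⁶ N.

|F| ≈ 9.51×10⁻¹⁶ N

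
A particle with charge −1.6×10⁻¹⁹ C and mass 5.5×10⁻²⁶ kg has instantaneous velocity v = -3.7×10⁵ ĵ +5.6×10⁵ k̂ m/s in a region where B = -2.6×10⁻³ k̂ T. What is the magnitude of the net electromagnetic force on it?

|F| ≈ 1.54×10⁻¹⁶ N

v×B = (962, 0, 0) N/C.
F = q v×B = (−1.6×10⁻¹⁹ C)·(962, 0, 0) = (-1.54×10⁻¹⁶, 0, 0) N.
|F| = 1.54×10⁻¹⁶ N.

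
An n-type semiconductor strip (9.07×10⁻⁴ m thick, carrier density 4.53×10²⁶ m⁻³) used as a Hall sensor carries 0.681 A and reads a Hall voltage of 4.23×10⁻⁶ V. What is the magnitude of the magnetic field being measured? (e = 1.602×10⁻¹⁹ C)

From V_H = IB/(n e t), B = V_H n e t / I.
B = (4.23×10⁻⁶)(4.53×10²⁶)(1.602×10⁻¹⁹)(9.07×10⁻⁴)/0.681 ≈ 0.409 T.

B ≈ 0.409 T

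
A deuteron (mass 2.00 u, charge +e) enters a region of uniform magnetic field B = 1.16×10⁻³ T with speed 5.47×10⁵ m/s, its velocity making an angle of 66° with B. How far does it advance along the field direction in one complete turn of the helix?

v∥ = v cosθ = 5.47×10⁵·cos66° ≈ 2.225×10⁵ m/s.
T = 2πm/(|q|B) = 2π(3.322×10⁻²⁷)/((1.602×10⁻¹⁹)(1.16×10⁻³)) ≈ 1.123×10⁻⁴ s.
pitch = v∥ T = (2.225×10⁵)(1.123×10⁻⁴) ≈ 25.0 m.

p ≈ 25.0 m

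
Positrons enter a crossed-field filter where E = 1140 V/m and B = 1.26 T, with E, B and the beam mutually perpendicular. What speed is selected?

Straight-line motion ⇒ electric and magnetic forces cancel, so E = vB.
v = E/B = 1140/1.26 = 905 m/s.

v = 905 m/s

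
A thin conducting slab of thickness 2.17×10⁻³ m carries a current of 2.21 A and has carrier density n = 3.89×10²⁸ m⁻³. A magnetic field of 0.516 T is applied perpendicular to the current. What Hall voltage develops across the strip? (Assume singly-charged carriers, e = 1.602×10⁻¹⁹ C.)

V_H = IB/(n e t).
V_H = (2.21)(0.516)/((3.89×10²⁸)(1.602×10⁻¹⁹)(2.17×10⁻³)) ≈ 8.43×10⁻⁸ V.

V_H ≈ 8.43×10⁻⁸ V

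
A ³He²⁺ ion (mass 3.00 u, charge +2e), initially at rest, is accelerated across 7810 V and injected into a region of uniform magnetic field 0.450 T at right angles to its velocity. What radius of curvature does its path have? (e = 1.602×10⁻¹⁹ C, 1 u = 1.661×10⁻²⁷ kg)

Acceleration: |q|V = ½mv² ⇒ v = √(2|q|V/m) = √(2·3.204×10⁻¹⁹·7810/4.983×10⁻²⁷) ≈ 1.002×10⁶ m/s.
In the field: r = mv/(|q|B) = (4.983×10⁻²⁷)(1.002×10⁶)/((3.204×10⁻¹⁹)(0.450)) ≈ 0.0346 m.

r ≈ 0.0346 m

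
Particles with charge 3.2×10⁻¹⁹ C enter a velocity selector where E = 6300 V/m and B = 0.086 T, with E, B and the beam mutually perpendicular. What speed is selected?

v = 7.3×10⁴ m/s

Zero net Lorentz force requires |qE| = |q v×B|, i.e. E = vB.
v = E/B = 6300/0.086 = 7.3×10⁴ m/s.
The result is independent of the particle's charge and mass.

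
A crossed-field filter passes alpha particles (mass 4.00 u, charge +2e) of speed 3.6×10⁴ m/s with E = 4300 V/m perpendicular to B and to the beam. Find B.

B = 0.12 T

Balance of forces in the selector: qE = qvB ⇒ B = E/v.
B = 4300/3.6×10⁴ = 0.12 T.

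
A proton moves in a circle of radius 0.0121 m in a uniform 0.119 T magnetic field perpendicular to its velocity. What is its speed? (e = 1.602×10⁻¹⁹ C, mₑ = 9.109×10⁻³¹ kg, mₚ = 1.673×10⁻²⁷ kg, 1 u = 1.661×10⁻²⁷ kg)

From |q|vB = mv²/r, v = |q|Br/m.
v = (1.602×10⁻¹⁹)(0.119)(0.0121)/1.673×10⁻²⁷ ≈ 1.38×10⁵ m/s.

v ≈ 1.38×10⁵ m/s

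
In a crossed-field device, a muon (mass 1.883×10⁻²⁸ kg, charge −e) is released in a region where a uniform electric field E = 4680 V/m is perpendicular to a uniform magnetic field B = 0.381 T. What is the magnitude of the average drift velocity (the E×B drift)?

v_d ≈ 1.23×10⁴ m/s

In crossed fields the guiding centre drifts at v_d = |E×B|/B² = E/B, independent of charge and mass.
v_d = 4680/0.381 = 1.23×10⁴ m/s.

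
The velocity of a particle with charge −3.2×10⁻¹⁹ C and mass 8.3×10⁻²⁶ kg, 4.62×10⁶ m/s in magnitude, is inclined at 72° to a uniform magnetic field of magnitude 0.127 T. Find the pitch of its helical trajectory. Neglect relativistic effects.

p ≈ 18.3 m

v∥ = v cosθ = 4.62×10⁶·cos72° ≈ 1.428×10⁶ m/s.
T = 2πm/(|q|B) = 2π(8.3×10⁻²⁶)/((3.2×10⁻¹⁹)(0.127)) ≈ 1.283×10⁻⁵ s.
pitch = v∥ T = (1.428×10⁶)(1.283×10⁻⁵) ≈ 18.3 m.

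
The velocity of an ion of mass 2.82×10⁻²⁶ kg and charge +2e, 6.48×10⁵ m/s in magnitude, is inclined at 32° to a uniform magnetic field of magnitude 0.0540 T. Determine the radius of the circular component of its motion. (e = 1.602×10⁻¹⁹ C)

r ≈ 0.560 m

v⊥ = v sinθ = 6.48×10⁵·sin32° ≈ 3.434×10⁵ m/s.
r = m v⊥/(|q|B) = (2.82×10⁻²⁶)(3.434×10⁵)/((3.204×10⁻¹⁹)(0.0540)) ≈ 0.560 m.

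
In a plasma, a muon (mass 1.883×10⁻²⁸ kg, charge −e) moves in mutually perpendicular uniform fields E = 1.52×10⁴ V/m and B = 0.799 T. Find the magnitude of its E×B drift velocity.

The E×B drift speed is v_d = E/B.
v_d = 1.52×10⁴/0.799 = 1.90×10⁴ m/s.

v_d ≈ 1.90×10⁴ m/s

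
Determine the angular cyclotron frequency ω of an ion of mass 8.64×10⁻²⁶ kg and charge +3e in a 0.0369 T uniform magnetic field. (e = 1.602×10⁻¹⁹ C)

ω ≈ 2.05×10⁵ rad/s

ω = |q|B/m.
ω = (4.806×10⁻¹⁹)(0.0369)/8.64×10⁻²⁶ ≈ 2.05×10⁵ rad/s.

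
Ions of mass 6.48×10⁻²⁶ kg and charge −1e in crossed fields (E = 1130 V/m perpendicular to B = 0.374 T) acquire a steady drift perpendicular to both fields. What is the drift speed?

The E×B drift speed is v_d = E/B.
v_d = 1130/0.374 = 3020 m/s.

v_d ≈ 3020 m/s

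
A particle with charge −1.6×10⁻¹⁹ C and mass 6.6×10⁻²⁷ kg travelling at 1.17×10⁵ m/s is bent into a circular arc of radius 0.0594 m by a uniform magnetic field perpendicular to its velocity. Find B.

From |q|vB = mv²/r, B = mv/(|q|r).
B = (6.6×10⁻²⁷)(1.17×10⁵)/((1.6×10⁻¹⁹)(0.0594)) ≈ 0.0813 T.

B ≈ 0.0813 T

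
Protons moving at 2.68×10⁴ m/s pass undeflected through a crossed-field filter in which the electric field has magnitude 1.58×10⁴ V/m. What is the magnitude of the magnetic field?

B = 0.590 T

Balance of forces in the selector: qE = qvB ⇒ B = E/v.
B = 1.58×10⁴/2.68×10⁴ = 0.590 T.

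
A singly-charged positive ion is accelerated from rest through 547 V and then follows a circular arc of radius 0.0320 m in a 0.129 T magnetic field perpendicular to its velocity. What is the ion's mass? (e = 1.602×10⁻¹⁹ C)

Combine |q|V = ½mv² and r = mv/(|q|B): eliminate v to get m = qB²r²/(2V).
m = (1.602×10⁻¹⁹)(0.129)²(0.0320)²/(2·547) ≈ 2.50×10⁻²⁷ kg.

m ≈ 2.50×10⁻²⁷ kg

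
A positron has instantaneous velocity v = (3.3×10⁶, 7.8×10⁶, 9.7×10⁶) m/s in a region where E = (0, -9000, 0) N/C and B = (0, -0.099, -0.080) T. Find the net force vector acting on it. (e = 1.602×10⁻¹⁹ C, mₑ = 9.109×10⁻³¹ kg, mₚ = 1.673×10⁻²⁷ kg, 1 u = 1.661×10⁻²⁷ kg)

F ≈ (5.39×10⁻¹⁴, 4.09×10⁻¹⁴, -5.23×10⁻¹⁴) N

v×B = (3.36×10⁵, 2.64×10⁵, -3.27×10⁵) N/C.
E + v×B = (3.36×10⁵, 2.55×10⁵, -3.27×10⁵) N/C.
F = q(E + v×B) = (1.602×10⁻¹⁹ C)·(3.36×10⁵, 2.55×10⁵, -3.27×10⁵) = (5.39×10⁻¹⁴, 4.09×10⁻¹⁴, -5.23×10⁻¹⁴) N.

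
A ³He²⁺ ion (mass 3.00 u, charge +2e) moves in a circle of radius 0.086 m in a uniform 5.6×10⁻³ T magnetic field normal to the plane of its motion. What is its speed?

From |q|vB = mv²/r, v = |q|Br/m.
v = (3.204×10⁻¹⁹)(5.6×10⁻³)(0.086)/4.983×10⁻²⁷ ≈ 3.1×10⁴ m/s.

v ≈ 3.1×10⁴ m/s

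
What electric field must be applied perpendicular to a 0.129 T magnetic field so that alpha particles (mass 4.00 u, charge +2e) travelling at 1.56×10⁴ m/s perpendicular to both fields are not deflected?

For straight-line motion qE = qvB, so E = vB.
E = 1.56×10⁴ × 0.129 = 2010 V/m.

E = 2010 V/m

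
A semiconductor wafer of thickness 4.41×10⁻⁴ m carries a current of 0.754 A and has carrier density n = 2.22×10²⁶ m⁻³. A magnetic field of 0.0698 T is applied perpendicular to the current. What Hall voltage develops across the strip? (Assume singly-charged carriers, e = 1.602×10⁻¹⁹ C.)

V_H = IB/(n e t).
V_H = (0.754)(0.0698)/((2.22×10²⁶)(1.602×10⁻¹⁹)(4.41×10⁻⁴)) ≈ 3.36×10⁻⁶ V.

V_H ≈ 3.36×10⁻⁶ V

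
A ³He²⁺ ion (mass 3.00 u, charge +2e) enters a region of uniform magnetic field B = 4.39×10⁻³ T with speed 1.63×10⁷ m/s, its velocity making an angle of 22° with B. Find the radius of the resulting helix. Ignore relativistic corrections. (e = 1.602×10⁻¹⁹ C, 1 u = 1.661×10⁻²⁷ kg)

v⊥ = v sinθ = 1.63×10⁷·sin22° ≈ 6.106×10⁶ m/s.
r = m v⊥/(|q|B) = (4.983×10⁻²⁷)(6.106×10⁶)/((3.204×10⁻¹⁹)(4.39×10⁻³)) ≈ 21.6 m.

r ≈ 21.6 m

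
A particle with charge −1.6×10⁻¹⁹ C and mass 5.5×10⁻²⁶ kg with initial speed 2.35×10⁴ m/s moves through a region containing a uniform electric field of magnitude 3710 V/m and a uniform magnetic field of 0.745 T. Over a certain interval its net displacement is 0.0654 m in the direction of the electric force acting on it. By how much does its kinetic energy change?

The magnetic force is always ⟂ v and does no work; only the electric force changes KE.
ΔKE = F_E · d = |q|E d = (1.6×10⁻¹⁹)(3710)(0.0654) ≈ 3.88×10⁻¹⁷ J.

ΔKE ≈ 3.88×10⁻¹⁷ J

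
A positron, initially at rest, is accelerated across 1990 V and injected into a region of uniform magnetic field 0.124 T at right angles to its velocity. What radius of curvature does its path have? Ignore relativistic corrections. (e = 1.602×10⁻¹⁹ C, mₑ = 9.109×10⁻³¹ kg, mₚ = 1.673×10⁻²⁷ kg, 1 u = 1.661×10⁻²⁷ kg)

r ≈ 1.21×10⁻³ m

Acceleration: |q|V = ½mv² ⇒ v = √(2|q|V/m) = √(2·1.602×10⁻¹⁹·1990/9.109×10⁻³¹) ≈ 2.646×10⁷ m/s.
In the field: r = mv/(|q|B) = (9.109×10⁻³¹)(2.646×10⁷)/((1.602×10⁻¹⁹)(0.124)) ≈ 1.21×10⁻³ m.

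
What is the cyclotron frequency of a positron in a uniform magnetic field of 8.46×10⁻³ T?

f = |q|B/(2πm).
f = (1.602×10⁻¹⁹)(8.46×10⁻³)/(2π·9.109×10⁻³¹) ≈ 2.37×10⁸ Hz.

f ≈ 2.37×10⁸ Hz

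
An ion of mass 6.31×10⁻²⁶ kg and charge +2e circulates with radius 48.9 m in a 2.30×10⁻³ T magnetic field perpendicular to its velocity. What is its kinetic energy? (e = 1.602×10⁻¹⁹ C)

KE ≈ 1.03×10⁻¹⁴ J

v = |q|Br/m, then KE = ½mv² = (qBr)²/(2m).
v = (3.204×10⁻¹⁹)(2.30×10⁻³)(48.9)/6.31×10⁻²⁶ ≈ 5.711×10⁵ m/s.
KE = ½(6.31×10⁻²⁶)(5.711×10⁵)² ≈ 1.03×10⁻¹⁴ J.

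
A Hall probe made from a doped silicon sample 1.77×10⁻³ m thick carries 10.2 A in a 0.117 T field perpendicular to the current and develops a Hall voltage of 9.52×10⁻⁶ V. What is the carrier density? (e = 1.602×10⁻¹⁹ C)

n ≈ 4.42×10²⁶ m⁻³

From V_H = IB/(n e t), n = IB/(V_H e t).
n = (10.2)(0.117)/((9.52×10⁻⁶)(1.602×10⁻¹⁹)(1.77×10⁻³)) ≈ 4.42×10²⁶ m⁻³.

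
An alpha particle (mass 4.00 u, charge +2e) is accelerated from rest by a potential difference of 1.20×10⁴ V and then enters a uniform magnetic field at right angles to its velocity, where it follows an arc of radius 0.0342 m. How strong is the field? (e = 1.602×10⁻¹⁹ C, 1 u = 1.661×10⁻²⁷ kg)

B ≈ 0.652 T

v = √(2|q|V/m) = √(2·3.204×10⁻¹⁹·1.20×10⁴/6.644×10⁻²⁷) ≈ 1.076×10⁶ m/s.
B = mv/(|q|r) = (6.644×10⁻²⁷)(1.076×10⁶)/((3.204×10⁻¹⁹)(0.0342)) ≈ 0.652 T.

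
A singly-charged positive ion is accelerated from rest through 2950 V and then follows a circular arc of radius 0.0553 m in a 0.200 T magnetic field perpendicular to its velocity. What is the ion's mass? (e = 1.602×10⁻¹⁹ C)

m ≈ 3.32×10⁻²⁷ kg

Combine |q|V = ½mv² and r = mv/(|q|B): eliminate v to get m = qB²r²/(2V).
m = (1.602×10⁻¹⁹)(0.200)²(0.0553)²/(2·2950) ≈ 3.32×10⁻²⁷ kg.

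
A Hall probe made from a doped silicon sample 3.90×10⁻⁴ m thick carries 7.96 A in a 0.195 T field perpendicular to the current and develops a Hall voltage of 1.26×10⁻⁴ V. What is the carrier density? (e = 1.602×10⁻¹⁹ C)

n ≈ 1.97×10²⁶ m⁻³

From V_H = IB/(n e t), n = IB/(V_H e t).
n = (7.96)(0.195)/((1.26×10⁻⁴)(1.602×10⁻¹⁹)(3.90×10⁻⁴)) ≈ 1.97×10²⁶ m⁻³.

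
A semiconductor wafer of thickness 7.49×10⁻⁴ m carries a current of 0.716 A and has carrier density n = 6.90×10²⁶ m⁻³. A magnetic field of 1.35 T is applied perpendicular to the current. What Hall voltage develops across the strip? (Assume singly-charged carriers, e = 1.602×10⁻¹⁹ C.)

V_H = IB/(n e t).
V_H = (0.716)(1.35)/((6.90×10²⁶)(1.602×10⁻¹⁹)(7.49×10⁻⁴)) ≈ 1.17×10⁻⁵ V.

V_H ≈ 1.17×10⁻⁵ V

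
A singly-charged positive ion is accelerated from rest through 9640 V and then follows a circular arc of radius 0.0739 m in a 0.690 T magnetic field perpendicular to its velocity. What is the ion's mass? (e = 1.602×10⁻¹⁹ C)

m ≈ 2.16×10⁻²⁶ kg

Combine |q|V = ½mv² and r = mv/(|q|B): eliminate v to get m = qB²r²/(2V).
m = (1.602×10⁻¹⁹)(0.690)²(0.0739)²/(2·9640) ≈ 2.16×10⁻²⁶ kg.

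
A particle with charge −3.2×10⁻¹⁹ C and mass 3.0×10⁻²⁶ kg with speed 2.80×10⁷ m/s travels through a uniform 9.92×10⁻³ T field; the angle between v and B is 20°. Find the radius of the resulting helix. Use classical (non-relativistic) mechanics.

r ≈ 90.5 m

v⊥ = v sinθ = 2.80×10⁷·sin20° ≈ 9.577×10⁶ m/s.
r = m v⊥/(|q|B) = (3.0×10⁻²⁶)(9.577×10⁶)/((3.2×10⁻¹⁹)(9.92×10⁻³)) ≈ 90.5 m.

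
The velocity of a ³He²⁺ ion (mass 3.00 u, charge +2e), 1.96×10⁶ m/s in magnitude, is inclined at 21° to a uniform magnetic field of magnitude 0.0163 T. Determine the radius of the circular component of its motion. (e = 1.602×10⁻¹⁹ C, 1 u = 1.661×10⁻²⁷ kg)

v⊥ = v sinθ = 1.96×10⁶·sin21° ≈ 7.024×10⁵ m/s.
r = m v⊥/(|q|B) = (4.983×10⁻²⁷)(7.024×10⁵)/((3.204×10⁻¹⁹)(0.0163)) ≈ 0.670 m.

r ≈ 0.670 m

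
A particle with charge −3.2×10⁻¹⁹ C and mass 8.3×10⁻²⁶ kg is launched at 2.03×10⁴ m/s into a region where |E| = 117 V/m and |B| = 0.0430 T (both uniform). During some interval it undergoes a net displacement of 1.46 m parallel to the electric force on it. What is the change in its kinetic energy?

The magnetic force is always ⟂ v and does no work; only the electric force changes KE.
ΔKE = F_E · d = |q|E d = (3.2×10⁻¹⁹)(117)(1.46) ≈ 5.47×10⁻¹⁷ J.

ΔKE ≈ 5.47×10⁻¹⁷ J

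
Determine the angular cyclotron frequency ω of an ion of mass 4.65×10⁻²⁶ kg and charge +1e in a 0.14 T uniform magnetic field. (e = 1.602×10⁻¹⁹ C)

ω ≈ 4.8×10⁵ rad/s

ω = |q|B/m.
ω = (1.602×10⁻¹⁹)(0.14)/4.65×10⁻²⁶ ≈ 4.8×10⁵ rad/s.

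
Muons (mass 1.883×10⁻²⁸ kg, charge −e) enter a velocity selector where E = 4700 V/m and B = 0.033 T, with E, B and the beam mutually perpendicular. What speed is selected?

v = 1.4×10⁵ m/s

Straight-line motion ⇒ electric and magnetic forces cancel, so E = vB.
v = E/B = 4700/0.033 = 1.4×10⁵ m/s.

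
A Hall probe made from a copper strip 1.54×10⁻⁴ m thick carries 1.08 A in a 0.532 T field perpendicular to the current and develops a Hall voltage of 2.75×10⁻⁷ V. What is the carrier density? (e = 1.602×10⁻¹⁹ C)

n ≈ 8.47×10²⁸ m⁻³

From V_H = IB/(n e t), n = IB/(V_H e t).
n = (1.08)(0.532)/((2.75×10⁻⁷)(1.602×10⁻¹⁹)(1.54×10⁻⁴)) ≈ 8.47×10²⁸ m⁻³.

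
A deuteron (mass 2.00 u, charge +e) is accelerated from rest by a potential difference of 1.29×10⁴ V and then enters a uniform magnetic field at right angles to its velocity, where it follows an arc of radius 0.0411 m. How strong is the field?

B ≈ 0.563 T

v = √(2|q|V/m) = √(2·1.602×10⁻¹⁹·1.29×10⁴/3.322×10⁻²⁷) ≈ 1.115×10⁶ m/s.
B = mv/(|q|r) = (3.322×10⁻²⁷)(1.115×10⁶)/((1.602×10⁻¹⁹)(0.0411)) ≈ 0.563 T.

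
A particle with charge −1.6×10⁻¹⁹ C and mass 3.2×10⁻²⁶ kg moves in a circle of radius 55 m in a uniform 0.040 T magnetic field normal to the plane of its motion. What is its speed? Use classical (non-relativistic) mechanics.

v ≈ 1.1×10⁷ m/s

From |q|vB = mv²/r, v = |q|Br/m.
v = (1.6×10⁻¹⁹)(0.040)(55)/3.2×10⁻²⁶ ≈ 1.1×10⁷ m/s.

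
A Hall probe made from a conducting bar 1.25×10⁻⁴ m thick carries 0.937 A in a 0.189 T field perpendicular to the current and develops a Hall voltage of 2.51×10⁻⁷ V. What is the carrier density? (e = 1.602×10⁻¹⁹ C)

From V_H = IB/(n e t), n = IB/(V_H e t).
n = (0.937)(0.189)/((2.51×10⁻⁷)(1.602×10⁻¹⁹)(1.25×10⁻⁴)) ≈ 3.52×10²⁸ m⁻³.

n ≈ 3.52×10²⁸ m⁻³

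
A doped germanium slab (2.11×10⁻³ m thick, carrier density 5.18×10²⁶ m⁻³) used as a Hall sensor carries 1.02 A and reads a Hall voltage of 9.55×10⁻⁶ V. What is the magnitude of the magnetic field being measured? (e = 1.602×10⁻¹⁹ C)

From V_H = IB/(n e t), B = V_H n e t / I.
B = (9.55×10⁻⁶)(5.18×10²⁶)(1.602×10⁻¹⁹)(2.11×10⁻³)/1.02 ≈ 1.64 T.

B ≈ 1.64 T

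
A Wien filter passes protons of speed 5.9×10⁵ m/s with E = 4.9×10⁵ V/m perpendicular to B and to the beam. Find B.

Balance of forces in the selector: qE = qvB ⇒ B = E/v.
B = 4.9×10⁵/5.9×10⁵ = 0.83 T.

B = 0.83 T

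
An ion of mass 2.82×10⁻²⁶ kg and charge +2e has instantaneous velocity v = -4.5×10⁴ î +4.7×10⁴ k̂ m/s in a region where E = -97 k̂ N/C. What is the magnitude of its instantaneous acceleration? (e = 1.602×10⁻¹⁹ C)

Only an electric field acts, so F = qE = (3.204×10⁻¹⁹ C)·(0, 0, -97.0) = (0, 0, -3.11×10⁻¹⁷) N.
|a| = |F|/m = 3.108×10⁻¹⁷/2.82×10⁻²⁶ ≈ 1.10×10⁹ m/s².

|a| ≈ 1.10×10⁹ m/s²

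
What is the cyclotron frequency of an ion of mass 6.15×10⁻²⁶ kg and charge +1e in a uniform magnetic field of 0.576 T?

f ≈ 2.39×10⁵ Hz

f = |q|B/(2πm).
f = (1.602×10⁻¹⁹)(0.576)/(2π·6.15×10⁻²⁶) ≈ 2.39×10⁵ Hz.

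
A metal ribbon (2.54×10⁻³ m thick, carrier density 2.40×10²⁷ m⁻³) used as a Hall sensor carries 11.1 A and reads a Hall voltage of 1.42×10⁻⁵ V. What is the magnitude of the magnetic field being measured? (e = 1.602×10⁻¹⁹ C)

From V_H = IB/(n e t), B = V_H n e t / I.
B = (1.42×10⁻⁵)(2.40×10²⁷)(1.602×10⁻¹⁹)(2.54×10⁻³)/11.1 ≈ 1.25 T.

B ≈ 1.25 T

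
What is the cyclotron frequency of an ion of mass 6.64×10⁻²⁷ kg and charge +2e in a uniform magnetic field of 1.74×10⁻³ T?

f = |q|B/(2πm).
f = (3.204×10⁻¹⁹)(1.74×10⁻³)/(2π·6.64×10⁻²⁷) ≈ 1.34×10⁴ Hz.

f ≈ 1.34×10⁴ Hz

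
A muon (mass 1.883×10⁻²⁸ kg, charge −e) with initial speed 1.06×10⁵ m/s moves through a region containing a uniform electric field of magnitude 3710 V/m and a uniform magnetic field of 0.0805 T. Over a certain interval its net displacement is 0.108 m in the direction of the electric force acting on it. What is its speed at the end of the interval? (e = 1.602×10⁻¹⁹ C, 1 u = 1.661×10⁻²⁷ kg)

v_f ≈ 8.32×10⁵ m/s

B does no work; ΔKE = |q|E d.
½mv_f² = ½mv₀² + |q|Ed = ½(1.883×10⁻²⁸)(1.06×10⁵)² + (1.602×10⁻¹⁹)(3710)(0.108) ≈ 1.058×10⁻¹⁸ J + 6.419×10⁻¹⁷ J ≈ 6.525×10⁻¹⁷ J.
v_f = √(2·6.525×10⁻¹⁷/1.883×10⁻²⁸) ≈ 8.32×10⁵ m/s.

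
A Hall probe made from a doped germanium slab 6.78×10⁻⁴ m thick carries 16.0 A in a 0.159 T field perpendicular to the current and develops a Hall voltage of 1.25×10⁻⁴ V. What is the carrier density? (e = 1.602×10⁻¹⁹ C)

n ≈ 1.87×10²⁶ m⁻³

From V_H = IB/(n e t), n = IB/(V_H e t).
n = (16.0)(0.159)/((1.25×10⁻⁴)(1.602×10⁻¹⁹)(6.78×10⁻⁴)) ≈ 1.87×10²⁶ m⁻³.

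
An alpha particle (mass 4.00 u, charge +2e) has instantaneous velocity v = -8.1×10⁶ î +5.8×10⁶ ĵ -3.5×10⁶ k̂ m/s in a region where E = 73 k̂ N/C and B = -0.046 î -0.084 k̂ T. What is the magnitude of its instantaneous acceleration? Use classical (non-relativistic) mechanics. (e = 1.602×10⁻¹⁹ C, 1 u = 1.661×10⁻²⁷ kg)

v×B = (-4.87×10⁵, -5.19×10⁵, 2.67×10⁵) N/C.
E + v×B = (-4.87×10⁵, -5.19×10⁵, 2.67×10⁵) N/C.
F = q(E + v×B) = (3.204×10⁻¹⁹ C)·(-4.87×10⁵, -5.19×10⁵, 2.67×10⁵) = (-1.56×10⁻¹³, -1.66×10⁻¹³, 8.55×10⁻¹⁴) N.
|a| = |F|/m = 2.437×10⁻¹³/6.644×10⁻²⁷ ≈ 3.67×10¹³ m/s².

|a| ≈ 3.67×10¹³ m/s²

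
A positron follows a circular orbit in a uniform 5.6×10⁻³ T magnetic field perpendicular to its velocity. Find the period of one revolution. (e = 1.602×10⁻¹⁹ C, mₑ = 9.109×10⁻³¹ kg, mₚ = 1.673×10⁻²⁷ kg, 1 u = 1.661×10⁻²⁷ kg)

T ≈ 6.4×10⁻⁹ s

The cyclotron period depends only on m, q, B: T = 2πm/(|q|B).
T = 2π(9.109×10⁻³¹)/((1.602×10⁻¹⁹)(5.6×10⁻³)) ≈ 6.4×10⁻⁹ s.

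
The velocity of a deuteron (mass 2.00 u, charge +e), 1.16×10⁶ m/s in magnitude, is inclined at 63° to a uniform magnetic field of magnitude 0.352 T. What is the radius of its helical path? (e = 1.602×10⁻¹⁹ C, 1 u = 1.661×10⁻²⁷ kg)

r ≈ 0.0609 m

v⊥ = v sinθ = 1.16×10⁶·sin63° ≈ 1.034×10⁶ m/s.
r = m v⊥/(|q|B) = (3.322×10⁻²⁷)(1.034×10⁶)/((1.602×10⁻¹⁹)(0.352)) ≈ 0.0609 m.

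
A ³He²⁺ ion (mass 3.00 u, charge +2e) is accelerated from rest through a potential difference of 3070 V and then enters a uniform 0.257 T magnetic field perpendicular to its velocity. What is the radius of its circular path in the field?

Acceleration: |q|V = ½mv² ⇒ v = √(2|q|V/m) = √(2·3.204×10⁻¹⁹·3070/4.983×10⁻²⁷) ≈ 6.283×10⁵ m/s.
In the field: r = mv/(|q|B) = (4.983×10⁻²⁷)(6.283×10⁵)/((3.204×10⁻¹⁹)(0.257)) ≈ 0.0380 m.

r ≈ 0.0380 m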